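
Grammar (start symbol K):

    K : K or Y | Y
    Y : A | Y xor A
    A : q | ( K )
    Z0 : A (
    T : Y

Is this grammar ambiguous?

Unambiguous

Only K, Y, A are reachable from K; ignoring the rest: The grammar is stratified — K handles 'or' (left-recursive), Y handles 'xor', A atoms. Each operator has a fixed associativity and precedence level, so every string has one parse.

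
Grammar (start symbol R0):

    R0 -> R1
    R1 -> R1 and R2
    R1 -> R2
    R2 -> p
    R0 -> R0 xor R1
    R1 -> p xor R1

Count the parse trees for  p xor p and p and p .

4

Parse trees for p xor p and p and p:
  [R0 [R1 [R1 [R1 p xor [R1 [R2 p]]] and [R2 p]] and [R2 p]]]
  [R0 [R1 [R1 p xor [R1 [R1 [R2 p]] and [R2 p]]] and [R2 p]]]
  [R0 [R1 p xor [R1 [R1 [R1 [R2 p]] and [R2 p]] and [R2 p]]]]
  [R0 [R0 [R1 [R2 p]]] xor [R1 [R1 [R1 [R2 p]] and [R2 p]] and [R2 p]]]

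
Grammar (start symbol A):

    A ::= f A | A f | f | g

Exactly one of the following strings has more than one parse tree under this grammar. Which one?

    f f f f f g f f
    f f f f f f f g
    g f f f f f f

f f f f f g f f

f f f f f g f f: 21 trees
f f f f f f f g: 1 tree
g f f f f f f: 1 tree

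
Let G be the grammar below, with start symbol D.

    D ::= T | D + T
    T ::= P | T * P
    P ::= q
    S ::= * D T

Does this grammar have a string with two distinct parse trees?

Unambiguous

(S is unreachable from D, so its rules don't affect L(D).) This is a standard precedence ladder (D over T over P), with each level left-recursive on its own operator ('+' at D, '*' at T). That structure is LR(1), hence unambiguous.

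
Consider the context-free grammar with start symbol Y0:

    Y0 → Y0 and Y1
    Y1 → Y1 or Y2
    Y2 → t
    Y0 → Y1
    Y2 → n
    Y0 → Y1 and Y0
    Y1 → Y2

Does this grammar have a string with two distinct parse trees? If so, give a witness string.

Witness: n and n

Derivation 1: Y0 ⇒ Y0 and Y1 ⇒ Y1 and Y1 ⇒ Y2 and Y1 ⇒ n and Y1 ⇒ n and Y2 ⇒ n and n
Derivation 2: Y0 ⇒ Y1 and Y0 ⇒ Y2 and Y0 ⇒ n and Y0 ⇒ n and Y1 ⇒ n and Y2 ⇒ n and n

Two distinct leftmost derivations for the same string.

Ambiguous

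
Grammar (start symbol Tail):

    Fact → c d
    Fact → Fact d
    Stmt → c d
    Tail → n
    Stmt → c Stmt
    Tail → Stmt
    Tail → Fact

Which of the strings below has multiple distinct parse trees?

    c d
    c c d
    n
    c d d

c d: 2 trees
c c d: 1 tree
n: 1 tree
c d d: 1 tree

c d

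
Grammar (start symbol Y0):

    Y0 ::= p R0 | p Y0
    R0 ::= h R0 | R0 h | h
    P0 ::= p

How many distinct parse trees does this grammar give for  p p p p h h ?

2

Parse trees for p p p p h h:
  [Y0 p [Y0 p [Y0 p [Y0 p [R0 h [R0 h]]]]]]
  [Y0 p [Y0 p [Y0 p [Y0 p [R0 [R0 h] h]]]]]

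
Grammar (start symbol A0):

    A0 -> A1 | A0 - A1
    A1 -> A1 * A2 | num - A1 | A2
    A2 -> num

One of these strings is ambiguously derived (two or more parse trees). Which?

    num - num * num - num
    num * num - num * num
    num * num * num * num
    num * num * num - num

num - num * num - num

num - num * num - num: 3 trees
num * num - num * num: 1 tree
num * num * num * num: 1 tree
num * num * num - num: 1 tree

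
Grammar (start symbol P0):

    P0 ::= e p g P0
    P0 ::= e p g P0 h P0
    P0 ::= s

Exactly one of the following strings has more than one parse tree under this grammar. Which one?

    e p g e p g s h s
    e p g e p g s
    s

e p g e p g s h s: 2 trees
e p g e p g s: 1 tree
s: 1 tree

e p g e p g s h s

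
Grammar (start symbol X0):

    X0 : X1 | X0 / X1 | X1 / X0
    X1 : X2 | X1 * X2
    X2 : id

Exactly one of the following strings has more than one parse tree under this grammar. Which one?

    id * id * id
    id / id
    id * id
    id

id * id * id: 1 tree
id / id: 2 trees
id * id: 1 tree
id: 1 tree

id / id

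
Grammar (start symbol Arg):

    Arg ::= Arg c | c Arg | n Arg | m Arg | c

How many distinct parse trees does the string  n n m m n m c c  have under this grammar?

8

Parse trees for n n m m n m c c:
  [Arg [Arg n [Arg n [Arg m [Arg m [Arg n [Arg m [Arg c]]]]]]] c]
  [Arg n [Arg [Arg n [Arg m [Arg m [Arg n [Arg m [Arg c]]]]]] c]]
  [Arg n [Arg n [Arg [Arg m [Arg m [Arg n [Arg m [Arg c]]]]] c]]]
  [Arg n [Arg n [Arg m [Arg [Arg m [Arg n [Arg m [Arg c]]]] c]]]]
  [Arg n [Arg n [Arg m [Arg m [Arg [Arg n [Arg m [Arg c]]] c]]]]]
  [Arg n [Arg n [Arg m [Arg m [Arg n [Arg [Arg m [Arg c]] c]]]]]]
  [Arg n [Arg n [Arg m [Arg m [Arg n [Arg m [Arg [Arg c] c]]]]]]]
  [Arg n [Arg n [Arg m [Arg m [Arg n [Arg m [Arg c [Arg c]]]]]]]]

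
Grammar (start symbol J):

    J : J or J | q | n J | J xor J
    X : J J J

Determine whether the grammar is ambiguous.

Witness: n q or q

Derivation 1: J ⇒ J or J ⇒ n J or J ⇒ n q or J ⇒ n q or q
Derivation 2: J ⇒ n J ⇒ n J or J ⇒ n q or J ⇒ n q or q

Two distinct leftmost derivations for the same string.

Ambiguous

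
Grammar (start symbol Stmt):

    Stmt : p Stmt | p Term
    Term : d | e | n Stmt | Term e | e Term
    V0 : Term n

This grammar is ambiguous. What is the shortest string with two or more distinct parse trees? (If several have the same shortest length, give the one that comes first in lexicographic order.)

length 2: no string has ≥2 trees
length 3: p e e has 2 parse trees

Two derivations of p e e:
  Stmt ⇒ p Term ⇒ p Term e ⇒ p e e
  Stmt ⇒ p Term ⇒ p e Term ⇒ p e e

p e e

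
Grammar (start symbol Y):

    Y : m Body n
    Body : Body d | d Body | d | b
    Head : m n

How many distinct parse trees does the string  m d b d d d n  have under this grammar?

Parse trees for m d b d d d n:
  [Y m [Body [Body [Body [Body d [Body b]] d] d] d] n]
  [Y m [Body [Body [Body d [Body [Body b] d]] d] d] n]
  [Y m [Body [Body d [Body [Body [Body b] d] d]] d] n]
  [Y m [Body d [Body [Body [Body [Body b] d] d] d]] n]

4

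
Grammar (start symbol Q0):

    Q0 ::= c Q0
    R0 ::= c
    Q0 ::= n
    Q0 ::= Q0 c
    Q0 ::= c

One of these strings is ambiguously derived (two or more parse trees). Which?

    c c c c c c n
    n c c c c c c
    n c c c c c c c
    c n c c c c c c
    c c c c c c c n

c n c c c c c c

c c c c c c n: 1 tree
n c c c c c c: 1 tree
n c c c c c c c: 1 tree
c n c c c c c c: 7 trees
c c c c c c c n: 1 tree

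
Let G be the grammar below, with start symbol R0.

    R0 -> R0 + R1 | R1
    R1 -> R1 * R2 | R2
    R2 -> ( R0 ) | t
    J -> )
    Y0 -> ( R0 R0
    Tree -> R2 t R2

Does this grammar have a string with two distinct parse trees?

Unambiguous

(J, Y0, Tree are unreachable from R0, so their rules don't affect L(R0).) The grammar is stratified — R0 handles '+' (left-recursive), R1 handles '*', R2 atoms. Each operator has a fixed associativity and precedence level, so every string has one parse.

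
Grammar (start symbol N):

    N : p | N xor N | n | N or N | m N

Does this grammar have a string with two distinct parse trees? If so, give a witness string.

Ambiguous

Witness: m n or n

Derivation 1: N ⇒ N or N ⇒ m N or N ⇒ m n or N ⇒ m n or n
Derivation 2: N ⇒ m N ⇒ m N or N ⇒ m n or N ⇒ m n or n

Two distinct leftmost derivations for the same string.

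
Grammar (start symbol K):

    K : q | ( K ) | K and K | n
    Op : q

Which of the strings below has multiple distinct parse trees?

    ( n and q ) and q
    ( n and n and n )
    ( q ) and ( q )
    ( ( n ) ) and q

( n and n and n )

( n and q ) and q: 1 tree
( n and n and n ): 2 trees
( q ) and ( q ): 1 tree
( ( n ) ) and q: 1 tree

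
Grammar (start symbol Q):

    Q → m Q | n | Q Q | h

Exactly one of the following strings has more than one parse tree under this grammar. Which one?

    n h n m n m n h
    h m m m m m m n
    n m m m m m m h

n h n m n m n h

n h n m n m n h: 85 trees
h m m m m m m n: 1 tree
n m m m m m m h: 1 tree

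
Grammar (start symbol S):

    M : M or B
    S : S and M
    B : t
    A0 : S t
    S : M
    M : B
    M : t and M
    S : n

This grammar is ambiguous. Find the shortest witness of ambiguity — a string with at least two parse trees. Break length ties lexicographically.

length 1: no string has ≥2 trees
length 3: t and t has 2 parse trees

Two derivations of t and t:
  S ⇒ S and M ⇒ M and M ⇒ B and M ⇒ t and M ⇒ t and B ⇒ t and t
  S ⇒ M ⇒ t and M ⇒ t and B ⇒ t and t

t and t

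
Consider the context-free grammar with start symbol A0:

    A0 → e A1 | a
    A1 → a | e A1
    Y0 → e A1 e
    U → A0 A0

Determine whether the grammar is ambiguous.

Unambiguous

Only A0, A1 are reachable from A0; ignoring the rest: The reachable rules are right-linear with at most one rule per (nonterminal, next-terminal) pair. Each input token forces the next rule, so parsing is deterministic.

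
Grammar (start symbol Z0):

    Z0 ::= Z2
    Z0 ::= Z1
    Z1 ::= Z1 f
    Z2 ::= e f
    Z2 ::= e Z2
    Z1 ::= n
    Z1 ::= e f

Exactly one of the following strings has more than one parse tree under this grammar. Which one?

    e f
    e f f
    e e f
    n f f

e f: 2 trees
e f f: 1 tree
e e f: 1 tree
n f f: 1 tree

e f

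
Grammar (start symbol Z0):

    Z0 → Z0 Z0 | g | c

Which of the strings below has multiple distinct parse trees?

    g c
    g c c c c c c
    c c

g c: 1 tree
g c c c c c c: 132 trees
c c: 1 tree

g c c c c c c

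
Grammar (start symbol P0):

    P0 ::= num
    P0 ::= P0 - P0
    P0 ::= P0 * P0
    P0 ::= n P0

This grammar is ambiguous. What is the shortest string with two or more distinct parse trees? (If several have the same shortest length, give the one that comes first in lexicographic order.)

length 1: no string has ≥2 trees
length 2: no string has ≥2 trees
length 3: no string has ≥2 trees
length 4: n num * num has 2 parse trees

Two derivations of n num * num:
  P0 ⇒ P0 * P0 ⇒ n P0 * P0 ⇒ n num * P0 ⇒ n num * num
  P0 ⇒ n P0 ⇒ n P0 * P0 ⇒ n num * P0 ⇒ n num * num

n num * num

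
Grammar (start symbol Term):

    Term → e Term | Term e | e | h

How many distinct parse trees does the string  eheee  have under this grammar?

4

Parse trees for eheee:
  [Term e [Term [Term [Term [Term h] e] e] e]]
  [Term [Term e [Term [Term [Term h] e] e]] e]
  [Term [Term [Term e [Term [Term h] e]] e] e]
  [Term [Term [Term [Term e [Term h]] e] e] e]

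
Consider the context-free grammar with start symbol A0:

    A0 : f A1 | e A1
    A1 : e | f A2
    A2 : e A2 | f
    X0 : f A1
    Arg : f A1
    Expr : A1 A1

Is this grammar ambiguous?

(X0, Arg, Expr are unreachable from A0, so their rules don't affect L(A0).) The reachable rules are right-linear with at most one rule per (nonterminal, next-terminal) pair. Each input token forces the next rule, so parsing is deterministic.

Unambiguous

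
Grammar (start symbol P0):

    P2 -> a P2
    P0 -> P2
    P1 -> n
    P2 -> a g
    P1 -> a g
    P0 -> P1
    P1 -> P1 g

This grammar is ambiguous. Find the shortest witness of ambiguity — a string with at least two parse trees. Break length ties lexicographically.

a g

length 1: no string has ≥2 trees
length 2: a g has 2 parse trees

Two derivations of a g:
  P0 ⇒ P2 ⇒ a g
  P0 ⇒ P1 ⇒ a g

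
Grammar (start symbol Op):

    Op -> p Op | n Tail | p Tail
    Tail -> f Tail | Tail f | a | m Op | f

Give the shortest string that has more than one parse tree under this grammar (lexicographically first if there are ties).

n f f

length 2: no string has ≥2 trees
length 3: n f f has 2 parse trees

Two derivations of n f f:
  Op ⇒ n Tail ⇒ n f Tail ⇒ n f f
  Op ⇒ n Tail ⇒ n Tail f ⇒ n f f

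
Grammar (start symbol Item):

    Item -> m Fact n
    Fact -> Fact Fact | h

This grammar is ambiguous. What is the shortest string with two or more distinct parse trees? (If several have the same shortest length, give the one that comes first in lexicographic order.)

m h h h n

length 3: no string has ≥2 trees
length 4: no string has ≥2 trees
length 5: m h h h n has 2 parse trees

Two derivations of m h h h n:
  Item ⇒ m Fact n ⇒ m Fact Fact n ⇒ m Fact Fact Fact n ⇒ m h Fact Fact n ⇒ m h h Fact n ⇒ m h h h n
  Item ⇒ m Fact n ⇒ m Fact Fact n ⇒ m h Fact n ⇒ m h Fact Fact n ⇒ m h h Fact n ⇒ m h h h n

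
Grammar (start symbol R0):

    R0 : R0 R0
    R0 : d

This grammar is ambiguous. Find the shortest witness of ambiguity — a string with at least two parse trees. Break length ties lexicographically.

length 1: no string has ≥2 trees
length 2: no string has ≥2 trees
length 3: d d d has 2 parse trees

Two derivations of d d d:
  R0 ⇒ R0 R0 ⇒ R0 R0 R0 ⇒ d R0 R0 ⇒ d d R0 ⇒ d d d
  R0 ⇒ R0 R0 ⇒ d R0 ⇒ d R0 R0 ⇒ d d R0 ⇒ d d d

d d d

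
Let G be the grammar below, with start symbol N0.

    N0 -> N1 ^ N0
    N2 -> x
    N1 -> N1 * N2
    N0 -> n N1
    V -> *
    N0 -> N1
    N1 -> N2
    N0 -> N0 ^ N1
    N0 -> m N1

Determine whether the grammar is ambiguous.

Witness: x ^ x

Derivation 1: N0 ⇒ N1 ^ N0 ⇒ N2 ^ N0 ⇒ x ^ N0 ⇒ x ^ N1 ⇒ x ^ N2 ⇒ x ^ x
Derivation 2: N0 ⇒ N0 ^ N1 ⇒ N1 ^ N1 ⇒ N2 ^ N1 ⇒ x ^ N1 ⇒ x ^ N2 ⇒ x ^ x

Two distinct leftmost derivations for the same string.

Ambiguous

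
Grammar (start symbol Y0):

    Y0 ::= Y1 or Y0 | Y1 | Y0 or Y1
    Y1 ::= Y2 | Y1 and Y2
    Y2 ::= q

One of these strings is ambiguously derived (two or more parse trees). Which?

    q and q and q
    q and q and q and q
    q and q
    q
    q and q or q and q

q and q or q and q

q and q and q: 1 tree
q and q and q and q: 1 tree
q and q: 1 tree
q: 1 tree
q and q or q and q: 2 trees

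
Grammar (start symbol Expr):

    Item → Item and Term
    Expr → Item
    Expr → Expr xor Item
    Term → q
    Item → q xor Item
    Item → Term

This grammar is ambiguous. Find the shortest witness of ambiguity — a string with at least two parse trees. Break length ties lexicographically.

q xor q

length 1: no string has ≥2 trees
length 3: q xor q has 2 parse trees

Two derivations of q xor q:
  Expr ⇒ Item ⇒ q xor Item ⇒ q xor Term ⇒ q xor q
  Expr ⇒ Expr xor Item ⇒ Item xor Item ⇒ Term xor Item ⇒ q xor Item ⇒ q xor Term ⇒ q xor q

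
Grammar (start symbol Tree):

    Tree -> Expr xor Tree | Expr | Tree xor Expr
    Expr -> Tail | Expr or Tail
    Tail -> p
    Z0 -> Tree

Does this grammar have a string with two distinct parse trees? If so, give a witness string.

Witness: p xor p

Derivation 1: Tree ⇒ Expr xor Tree ⇒ Tail xor Tree ⇒ p xor Tree ⇒ p xor Expr ⇒ p xor Tail ⇒ p xor p
Derivation 2: Tree ⇒ Tree xor Expr ⇒ Expr xor Expr ⇒ Tail xor Expr ⇒ p xor Expr ⇒ p xor Tail ⇒ p xor p

Two distinct leftmost derivations for the same string.

Ambiguous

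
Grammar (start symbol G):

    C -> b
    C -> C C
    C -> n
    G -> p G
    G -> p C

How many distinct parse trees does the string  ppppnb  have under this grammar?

Parse trees for ppppnb:
  [G p [G p [G p [G p [C [C n] [C b]]]]]]

1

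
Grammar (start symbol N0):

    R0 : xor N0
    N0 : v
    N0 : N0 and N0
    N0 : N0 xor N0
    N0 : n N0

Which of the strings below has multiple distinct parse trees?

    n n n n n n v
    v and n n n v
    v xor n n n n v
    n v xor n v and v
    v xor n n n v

n n n n n n v: 1 tree
v and n n n v: 1 tree
v xor n n n n v: 1 tree
n v xor n v and v: 7 trees
v xor n n n v: 1 tree

n v xor n v and v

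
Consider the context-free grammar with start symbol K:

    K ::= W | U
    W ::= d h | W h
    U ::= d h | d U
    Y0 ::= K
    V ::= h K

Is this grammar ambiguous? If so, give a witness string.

Ambiguous

Witness: d h

Derivation 1: K ⇒ W ⇒ d h
Derivation 2: K ⇒ U ⇒ d h

Two distinct leftmost derivations for the same string.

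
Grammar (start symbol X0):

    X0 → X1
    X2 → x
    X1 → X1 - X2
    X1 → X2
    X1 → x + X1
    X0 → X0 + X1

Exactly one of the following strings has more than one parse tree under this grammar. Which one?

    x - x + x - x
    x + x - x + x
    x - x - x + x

x - x + x - x: 1 tree
x + x - x + x: 3 trees
x - x - x + x: 1 tree

x + x - x + x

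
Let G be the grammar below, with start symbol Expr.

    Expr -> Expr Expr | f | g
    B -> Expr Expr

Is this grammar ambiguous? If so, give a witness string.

Witness: f f f

Derivation 1: Expr ⇒ Expr Expr ⇒ Expr Expr Expr ⇒ f Expr Expr ⇒ f f Expr ⇒ f f f
Derivation 2: Expr ⇒ Expr Expr ⇒ f Expr ⇒ f Expr Expr ⇒ f f Expr ⇒ f f f

Two distinct leftmost derivations for the same string.

Ambiguous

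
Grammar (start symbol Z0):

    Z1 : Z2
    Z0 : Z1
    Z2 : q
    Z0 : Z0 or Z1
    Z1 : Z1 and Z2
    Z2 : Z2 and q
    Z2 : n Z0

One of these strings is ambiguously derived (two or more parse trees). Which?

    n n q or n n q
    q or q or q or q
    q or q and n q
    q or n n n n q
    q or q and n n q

n n q or n n q

n n q or n n q: 3 trees
q or q or q or q: 1 tree
q or q and n q: 1 tree
q or n n n n q: 1 tree
q or q and n n q: 1 tree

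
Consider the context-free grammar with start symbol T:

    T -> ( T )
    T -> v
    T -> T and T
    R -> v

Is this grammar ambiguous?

Witness: v and v and v

Derivation 1: T ⇒ T and T ⇒ v and T ⇒ v and T and T ⇒ v and v and T ⇒ v and v and v
Derivation 2: T ⇒ T and T ⇒ T and T and T ⇒ v and T and T ⇒ v and v and T ⇒ v and v and v

Two distinct leftmost derivations for the same string.

Ambiguous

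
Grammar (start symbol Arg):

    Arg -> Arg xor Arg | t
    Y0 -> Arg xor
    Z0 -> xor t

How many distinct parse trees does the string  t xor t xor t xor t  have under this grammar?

Parse trees for t xor t xor t xor t:
  [Arg [Arg t] xor [Arg [Arg t] xor [Arg [Arg t] xor [Arg t]]]]
  [Arg [Arg t] xor [Arg [Arg [Arg t] xor [Arg t]] xor [Arg t]]]
  [Arg [Arg [Arg t] xor [Arg t]] xor [Arg [Arg t] xor [Arg t]]]
  [Arg [Arg [Arg t] xor [Arg [Arg t] xor [Arg t]]] xor [Arg t]]
  [Arg [Arg [Arg [Arg t] xor [Arg t]] xor [Arg t]] xor [Arg t]]

5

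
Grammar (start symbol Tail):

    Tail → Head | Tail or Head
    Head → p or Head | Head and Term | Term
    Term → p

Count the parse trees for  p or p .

2

Parse trees for p or p:
  [Tail [Head p or [Head [Term p]]]]
  [Tail [Tail [Head [Term p]]] or [Head [Term p]]]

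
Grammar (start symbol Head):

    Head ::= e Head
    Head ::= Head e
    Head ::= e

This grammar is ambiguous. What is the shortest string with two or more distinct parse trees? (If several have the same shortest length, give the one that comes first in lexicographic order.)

e e

length 1: no string has ≥2 trees
length 2: e e has 2 parse trees

Two derivations of e e:
  Head ⇒ e Head ⇒ e e
  Head ⇒ Head e ⇒ e e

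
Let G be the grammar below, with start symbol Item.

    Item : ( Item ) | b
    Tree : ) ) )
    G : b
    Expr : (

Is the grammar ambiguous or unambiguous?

(Tree, G, Expr are unreachable from Item, so their rules don't affect L(Item).) L(Item) is { openⁿ atom closeⁿ : n ≥ 0 }. The bracket depth fixes n, and the derivation is forced at every step.

Unambiguous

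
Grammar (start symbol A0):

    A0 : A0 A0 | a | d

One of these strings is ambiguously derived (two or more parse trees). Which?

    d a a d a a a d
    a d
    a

d a a d a a a d

d a a d a a a d: 429 trees
a d: 1 tree
a: 1 tree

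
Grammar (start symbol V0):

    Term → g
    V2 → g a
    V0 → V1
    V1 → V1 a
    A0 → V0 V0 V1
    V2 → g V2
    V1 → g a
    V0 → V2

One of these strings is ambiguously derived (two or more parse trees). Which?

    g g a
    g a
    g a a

g g a: 1 tree
g a: 2 trees
g a a: 1 tree

g a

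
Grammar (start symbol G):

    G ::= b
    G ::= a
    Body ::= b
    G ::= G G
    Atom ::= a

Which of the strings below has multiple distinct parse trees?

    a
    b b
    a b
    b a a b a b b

a: 1 tree
b b: 1 tree
a b: 1 tree
b a a b a b b: 132 trees

b a a b a b b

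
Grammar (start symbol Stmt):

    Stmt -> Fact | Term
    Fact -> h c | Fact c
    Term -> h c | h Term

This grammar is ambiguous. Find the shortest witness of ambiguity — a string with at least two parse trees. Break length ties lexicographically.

h c

length 2: h c has 2 parse trees

Two derivations of h c:
  Stmt ⇒ Fact ⇒ h c
  Stmt ⇒ Term ⇒ h c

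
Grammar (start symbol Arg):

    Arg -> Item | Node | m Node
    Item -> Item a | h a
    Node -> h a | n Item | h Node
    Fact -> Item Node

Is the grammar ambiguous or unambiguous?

Ambiguous

Witness: h a

Derivation 1: Arg ⇒ Item ⇒ h a
Derivation 2: Arg ⇒ Node ⇒ h a

Two distinct leftmost derivations for the same string.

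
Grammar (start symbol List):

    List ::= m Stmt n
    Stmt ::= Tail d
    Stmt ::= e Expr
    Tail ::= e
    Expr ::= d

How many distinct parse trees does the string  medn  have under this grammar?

2

Parse trees for medn:
  [List m [Stmt [Tail e] d] n]
  [List m [Stmt e [Expr d]] n]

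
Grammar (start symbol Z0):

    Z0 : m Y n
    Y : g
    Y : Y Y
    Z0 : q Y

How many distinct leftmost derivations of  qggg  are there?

Parse trees for qggg:
  [Z0 q [Y [Y g] [Y [Y g] [Y g]]]]
  [Z0 q [Y [Y [Y g] [Y g]] [Y g]]]

2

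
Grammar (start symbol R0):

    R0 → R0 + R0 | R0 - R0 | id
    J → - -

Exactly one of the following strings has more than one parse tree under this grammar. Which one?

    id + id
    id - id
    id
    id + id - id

id + id - id

id + id: 1 tree
id - id: 1 tree
id: 1 tree
id + id - id: 2 trees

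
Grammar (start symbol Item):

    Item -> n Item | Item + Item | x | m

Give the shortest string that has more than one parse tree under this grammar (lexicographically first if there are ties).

n m + m

length 1: no string has ≥2 trees
length 2: no string has ≥2 trees
length 3: no string has ≥2 trees
length 4: n m + m has 2 parse trees

Two derivations of n m + m:
  Item ⇒ n Item ⇒ n Item + Item ⇒ n m + Item ⇒ n m + m
  Item ⇒ Item + Item ⇒ n Item + Item ⇒ n m + Item ⇒ n m + m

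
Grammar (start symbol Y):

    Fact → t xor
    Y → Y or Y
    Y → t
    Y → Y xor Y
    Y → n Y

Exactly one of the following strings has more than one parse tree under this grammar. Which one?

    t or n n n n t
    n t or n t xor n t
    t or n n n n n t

t or n n n n t: 1 tree
n t or n t xor n t: 7 trees
t or n n n n n t: 1 tree

n t or n t xor n t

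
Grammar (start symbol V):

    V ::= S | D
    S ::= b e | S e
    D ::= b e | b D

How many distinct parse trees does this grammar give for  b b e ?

1

Parse trees for b b e:
  [V [D b [D b e]]]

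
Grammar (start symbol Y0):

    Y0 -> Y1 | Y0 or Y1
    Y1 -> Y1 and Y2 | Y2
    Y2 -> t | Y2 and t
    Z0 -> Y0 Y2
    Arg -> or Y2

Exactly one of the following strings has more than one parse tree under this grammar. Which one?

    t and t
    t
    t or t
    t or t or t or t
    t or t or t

t and t

t and t: 2 trees
t: 1 tree
t or t: 1 tree
t or t or t or t: 1 tree
t or t or t: 1 tree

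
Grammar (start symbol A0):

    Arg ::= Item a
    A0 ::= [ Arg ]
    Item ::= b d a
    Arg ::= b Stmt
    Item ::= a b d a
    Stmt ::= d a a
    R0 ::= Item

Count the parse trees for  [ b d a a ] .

Parse trees for [ b d a a ]:
  [A0 [ [Arg [Item b d a] a] ]]
  [A0 [ [Arg b [Stmt d a a]] ]]

2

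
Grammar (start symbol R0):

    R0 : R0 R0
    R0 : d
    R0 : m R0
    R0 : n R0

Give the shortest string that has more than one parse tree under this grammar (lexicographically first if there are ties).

length 1: no string has ≥2 trees
length 2: no string has ≥2 trees
length 3: d d d has 2 parse trees

Two derivations of d d d:
  R0 ⇒ R0 R0 ⇒ R0 R0 R0 ⇒ d R0 R0 ⇒ d d R0 ⇒ d d d
  R0 ⇒ R0 R0 ⇒ d R0 ⇒ d R0 R0 ⇒ d d R0 ⇒ d d d

d d d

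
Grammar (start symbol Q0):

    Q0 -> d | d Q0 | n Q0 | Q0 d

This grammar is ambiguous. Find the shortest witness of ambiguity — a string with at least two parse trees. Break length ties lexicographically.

length 1: no string has ≥2 trees
length 2: d d has 2 parse trees

Two derivations of d d:
  Q0 ⇒ d Q0 ⇒ d d
  Q0 ⇒ Q0 d ⇒ d d

d d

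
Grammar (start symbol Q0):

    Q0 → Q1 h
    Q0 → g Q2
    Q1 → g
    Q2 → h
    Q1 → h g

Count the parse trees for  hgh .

1

Parse trees for hgh:
  [Q0 [Q1 h g] h]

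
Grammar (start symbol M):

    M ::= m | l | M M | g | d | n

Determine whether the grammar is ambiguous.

Ambiguous

Witness: d d d

Derivation 1: M ⇒ M M ⇒ M M M ⇒ d M M ⇒ d d M ⇒ d d d
Derivation 2: M ⇒ M M ⇒ d M ⇒ d M M ⇒ d d M ⇒ d d d

Two distinct leftmost derivations for the same string.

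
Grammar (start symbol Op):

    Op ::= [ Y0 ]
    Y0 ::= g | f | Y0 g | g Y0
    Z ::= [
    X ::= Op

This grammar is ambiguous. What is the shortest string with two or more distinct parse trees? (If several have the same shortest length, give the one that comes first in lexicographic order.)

length 3: no string has ≥2 trees
length 4: [ g g ] has 2 parse trees

Two derivations of [ g g ]:
  Op ⇒ [ Y0 ] ⇒ [ Y0 g ] ⇒ [ g g ]
  Op ⇒ [ Y0 ] ⇒ [ g Y0 ] ⇒ [ g g ]

[ g g ]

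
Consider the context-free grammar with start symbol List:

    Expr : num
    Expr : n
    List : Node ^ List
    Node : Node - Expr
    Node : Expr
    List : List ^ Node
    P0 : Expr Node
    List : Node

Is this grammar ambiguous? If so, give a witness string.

Ambiguous

Witness: n ^ n

Derivation 1: List ⇒ Node ^ List ⇒ Expr ^ List ⇒ n ^ List ⇒ n ^ Node ⇒ n ^ Expr ⇒ n ^ n
Derivation 2: List ⇒ List ^ Node ⇒ Node ^ Node ⇒ Expr ^ Node ⇒ n ^ Node ⇒ n ^ Expr ⇒ n ^ n

Two distinct leftmost derivations for the same string.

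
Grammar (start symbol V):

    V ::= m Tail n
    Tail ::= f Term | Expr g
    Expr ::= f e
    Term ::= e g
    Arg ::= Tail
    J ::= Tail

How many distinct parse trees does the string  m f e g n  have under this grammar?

Parse trees for m f e g n:
  [V m [Tail f [Term e g]] n]
  [V m [Tail [Expr f e] g] n]

2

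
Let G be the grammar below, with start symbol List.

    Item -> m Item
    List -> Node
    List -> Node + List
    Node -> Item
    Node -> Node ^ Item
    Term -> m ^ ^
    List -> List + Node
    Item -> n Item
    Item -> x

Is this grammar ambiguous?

Witness: x + x

Derivation 1: List ⇒ Node + List ⇒ Item + List ⇒ x + List ⇒ x + Node ⇒ x + Item ⇒ x + x
Derivation 2: List ⇒ List + Node ⇒ Node + Node ⇒ Item + Node ⇒ x + Node ⇒ x + Item ⇒ x + x

Two distinct leftmost derivations for the same string.

Ambiguous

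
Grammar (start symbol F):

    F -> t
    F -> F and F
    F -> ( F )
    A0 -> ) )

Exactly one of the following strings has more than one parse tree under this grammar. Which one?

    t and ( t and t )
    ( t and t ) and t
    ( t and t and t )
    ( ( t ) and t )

( t and t and t )

t and ( t and t ): 1 tree
( t and t ) and t: 1 tree
( t and t and t ): 2 trees
( ( t ) and t ): 1 tree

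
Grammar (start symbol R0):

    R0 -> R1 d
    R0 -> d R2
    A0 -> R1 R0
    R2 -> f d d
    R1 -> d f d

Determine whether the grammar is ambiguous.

Witness: d f d d

Derivation 1: R0 ⇒ R1 d ⇒ d f d d
Derivation 2: R0 ⇒ d R2 ⇒ d f d d

Two distinct leftmost derivations for the same string.

Ambiguous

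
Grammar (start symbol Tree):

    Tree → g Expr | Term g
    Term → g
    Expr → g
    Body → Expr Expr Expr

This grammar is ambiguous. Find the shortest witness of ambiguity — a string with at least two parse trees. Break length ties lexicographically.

length 2: g g has 2 parse trees

Two derivations of g g:
  Tree ⇒ g Expr ⇒ g g
  Tree ⇒ Term g ⇒ g g

g g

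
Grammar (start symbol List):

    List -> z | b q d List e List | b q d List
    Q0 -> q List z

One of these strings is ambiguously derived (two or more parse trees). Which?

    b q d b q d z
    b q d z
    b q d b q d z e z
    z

b q d b q d z: 1 tree
b q d z: 1 tree
b q d b q d z e z: 2 trees
z: 1 tree

b q d b q d z e z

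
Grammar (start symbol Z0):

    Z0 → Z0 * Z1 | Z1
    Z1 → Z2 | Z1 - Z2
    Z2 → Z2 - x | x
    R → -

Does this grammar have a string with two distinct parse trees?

Ambiguous

Witness: x - x

Derivation 1: Z0 ⇒ Z1 ⇒ Z2 ⇒ Z2 - x ⇒ x - x
Derivation 2: Z0 ⇒ Z1 ⇒ Z1 - Z2 ⇒ Z2 - Z2 ⇒ x - Z2 ⇒ x - x

Two distinct leftmost derivations for the same string.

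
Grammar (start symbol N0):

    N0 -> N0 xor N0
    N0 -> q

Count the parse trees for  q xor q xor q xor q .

5

Parse trees for q xor q xor q xor q:
  [N0 [N0 q] xor [N0 [N0 q] xor [N0 [N0 q] xor [N0 q]]]]
  [N0 [N0 q] xor [N0 [N0 [N0 q] xor [N0 q]] xor [N0 q]]]
  [N0 [N0 [N0 q] xor [N0 q]] xor [N0 [N0 q] xor [N0 q]]]
  [N0 [N0 [N0 q] xor [N0 [N0 q] xor [N0 q]]] xor [N0 q]]
  [N0 [N0 [N0 [N0 q] xor [N0 q]] xor [N0 q]] xor [N0 q]]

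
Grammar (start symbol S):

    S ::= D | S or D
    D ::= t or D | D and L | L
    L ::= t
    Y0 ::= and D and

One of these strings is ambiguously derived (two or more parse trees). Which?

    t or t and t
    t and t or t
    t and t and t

t or t and t: 3 trees
t and t or t: 1 tree
t and t and t: 1 tree

t or t and t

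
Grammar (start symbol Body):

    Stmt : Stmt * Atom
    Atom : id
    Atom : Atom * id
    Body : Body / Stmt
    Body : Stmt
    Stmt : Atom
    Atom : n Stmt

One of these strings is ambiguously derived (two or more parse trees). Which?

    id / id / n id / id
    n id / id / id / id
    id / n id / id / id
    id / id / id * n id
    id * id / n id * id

id * id / n id * id

id / id / n id / id: 1 tree
n id / id / id / id: 1 tree
id / n id / id / id: 1 tree
id / id / id * n id: 1 tree
id * id / n id * id: 8 trees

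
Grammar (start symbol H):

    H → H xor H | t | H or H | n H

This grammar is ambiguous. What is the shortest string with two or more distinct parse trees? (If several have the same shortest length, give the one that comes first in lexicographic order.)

n t or t

length 1: no string has ≥2 trees
length 2: no string has ≥2 trees
length 3: no string has ≥2 trees
length 4: n t or t has 2 parse trees

Two derivations of n t or t:
  H ⇒ H or H ⇒ n H or H ⇒ n t or H ⇒ n t or t
  H ⇒ n H ⇒ n H or H ⇒ n t or H ⇒ n t or t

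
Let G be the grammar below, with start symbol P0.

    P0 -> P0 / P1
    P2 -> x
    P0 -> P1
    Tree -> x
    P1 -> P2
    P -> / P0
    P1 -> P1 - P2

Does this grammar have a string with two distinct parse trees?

Unambiguous

(Tree, P are unreachable from P0, so their rules don't affect L(P0).) P0 → P0 / P1 | P1  ;  P1 → P1 - P2 | P2  — a left-associative chain with P2 at the bottom. Each string factors uniquely by precedence.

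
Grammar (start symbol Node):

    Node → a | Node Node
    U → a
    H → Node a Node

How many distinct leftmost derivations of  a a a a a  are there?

Parse trees for a a a a a (showing first 6 of 14):
  [Node [Node a] [Node [Node a] [Node [Node a] [Node [Node a] [Node a]]]]]
  [Node [Node a] [Node [Node a] [Node [Node [Node a] [Node a]] [Node a]]]]
  [Node [Node a] [Node [Node [Node a] [Node a]] [Node [Node a] [Node a]]]]
  [Node [Node a] [Node [Node [Node a] [Node [Node a] [Node a]]] [Node a]]]
  [Node [Node a] [Node [Node [Node [Node a] [Node a]] [Node a]] [Node a]]]
  [Node [Node [Node a] [Node a]] [Node [Node a] [Node [Node a] [Node a]]]]

14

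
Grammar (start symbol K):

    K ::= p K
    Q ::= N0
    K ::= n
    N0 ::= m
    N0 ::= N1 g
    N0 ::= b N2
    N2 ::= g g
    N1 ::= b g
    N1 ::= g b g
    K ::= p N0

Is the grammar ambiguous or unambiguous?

Ambiguous

Witness: p b g g

Derivation 1: K ⇒ p N0 ⇒ p N1 g ⇒ p b g g
Derivation 2: K ⇒ p N0 ⇒ p b N2 ⇒ p b g g

Two distinct leftmost derivations for the same string.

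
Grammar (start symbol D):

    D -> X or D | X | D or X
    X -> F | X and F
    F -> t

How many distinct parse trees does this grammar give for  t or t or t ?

4

Parse trees for t or t or t:
  [D [X [F t]] or [D [X [F t]] or [D [X [F t]]]]]
  [D [X [F t]] or [D [D [X [F t]]] or [X [F t]]]]
  [D [D [X [F t]] or [D [X [F t]]]] or [X [F t]]]
  [D [D [D [X [F t]]] or [X [F t]]] or [X [F t]]]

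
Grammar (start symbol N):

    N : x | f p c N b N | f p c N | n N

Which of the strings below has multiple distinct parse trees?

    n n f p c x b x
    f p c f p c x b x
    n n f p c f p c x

f p c f p c x b x

n n f p c x b x: 1 tree
f p c f p c x b x: 2 trees
n n f p c f p c x: 1 tree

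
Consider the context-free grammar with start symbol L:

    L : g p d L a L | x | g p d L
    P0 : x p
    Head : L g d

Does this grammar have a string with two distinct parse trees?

Ambiguous

Witness: g p d g p d x a x

Derivation 1: L ⇒ g p d L a L ⇒ g p d g p d L a L ⇒ g p d g p d x a L ⇒ g p d g p d x a x
Derivation 2: L ⇒ g p d L ⇒ g p d g p d L a L ⇒ g p d g p d x a L ⇒ g p d g p d x a x

Two distinct leftmost derivations for the same string.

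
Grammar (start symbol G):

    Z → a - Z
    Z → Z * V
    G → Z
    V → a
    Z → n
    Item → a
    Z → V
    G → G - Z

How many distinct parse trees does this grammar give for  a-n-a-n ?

4

Parse trees for a-n-a-n:
  [G [G [Z a - [Z n]]] - [Z a - [Z n]]]
  [G [G [G [Z [V a]]] - [Z n]] - [Z a - [Z n]]]
  [G [G [G [Z a - [Z n]]] - [Z [V a]]] - [Z n]]
  [G [G [G [G [Z [V a]]] - [Z n]] - [Z [V a]]] - [Z n]]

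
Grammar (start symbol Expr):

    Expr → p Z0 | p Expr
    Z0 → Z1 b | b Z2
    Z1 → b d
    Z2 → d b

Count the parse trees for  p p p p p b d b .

2

Parse trees for p p p p p b d b:
  [Expr p [Expr p [Expr p [Expr p [Expr p [Z0 [Z1 b d] b]]]]]]
  [Expr p [Expr p [Expr p [Expr p [Expr p [Z0 b [Z2 d b]]]]]]]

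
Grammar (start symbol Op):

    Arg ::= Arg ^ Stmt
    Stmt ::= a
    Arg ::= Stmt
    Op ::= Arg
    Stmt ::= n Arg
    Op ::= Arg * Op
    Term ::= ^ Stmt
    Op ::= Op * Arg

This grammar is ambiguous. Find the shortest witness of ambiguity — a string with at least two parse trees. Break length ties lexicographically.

length 1: no string has ≥2 trees
length 2: no string has ≥2 trees
length 3: a * a has 2 parse trees

Two derivations of a * a:
  Op ⇒ Arg * Op ⇒ Stmt * Op ⇒ a * Op ⇒ a * Arg ⇒ a * Stmt ⇒ a * a
  Op ⇒ Op * Arg ⇒ Arg * Arg ⇒ Stmt * Arg ⇒ a * Arg ⇒ a * Stmt ⇒ a * a

a * a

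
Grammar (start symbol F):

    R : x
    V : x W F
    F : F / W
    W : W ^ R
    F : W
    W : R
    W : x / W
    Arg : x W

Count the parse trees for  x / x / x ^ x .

Parse trees for x / x / x ^ x:
  [F [F [W [R x]]] / [W [W x / [W [R x]]] ^ [R x]]]
  [F [F [W [R x]]] / [W x / [W [W [R x]] ^ [R x]]]]
  [F [F [F [W [R x]]] / [W [R x]]] / [W [W [R x]] ^ [R x]]]
  [F [F [W x / [W [R x]]]] / [W [W [R x]] ^ [R x]]]
  [F [W [W x / [W x / [W [R x]]]] ^ [R x]]]
  [F [W x / [W [W x / [W [R x]]] ^ [R x]]]]
  [F [W x / [W x / [W [W [R x]] ^ [R x]]]]]

7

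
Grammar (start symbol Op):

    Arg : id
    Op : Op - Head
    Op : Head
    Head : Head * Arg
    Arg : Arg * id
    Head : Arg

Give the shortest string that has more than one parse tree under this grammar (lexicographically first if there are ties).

length 1: no string has ≥2 trees
length 3: id * id has 2 parse trees

Two derivations of id * id:
  Op ⇒ Head ⇒ Head * Arg ⇒ Arg * Arg ⇒ id * Arg ⇒ id * id
  Op ⇒ Head ⇒ Arg ⇒ Arg * id ⇒ id * id

id * id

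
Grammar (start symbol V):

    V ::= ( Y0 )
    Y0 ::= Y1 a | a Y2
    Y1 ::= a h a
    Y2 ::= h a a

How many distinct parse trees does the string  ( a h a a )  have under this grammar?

Parse trees for ( a h a a ):
  [V ( [Y0 [Y1 a h a] a] )]
  [V ( [Y0 a [Y2 h a a]] )]

2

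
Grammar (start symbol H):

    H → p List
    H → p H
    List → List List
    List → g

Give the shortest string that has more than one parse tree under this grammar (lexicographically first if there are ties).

p g g g

length 2: no string has ≥2 trees
length 3: no string has ≥2 trees
length 4: p g g g has 2 parse trees

Two derivations of p g g g:
  H ⇒ p List ⇒ p List List ⇒ p List List List ⇒ p g List List ⇒ p g g List ⇒ p g g g
  H ⇒ p List ⇒ p List List ⇒ p g List ⇒ p g List List ⇒ p g g List ⇒ p g g g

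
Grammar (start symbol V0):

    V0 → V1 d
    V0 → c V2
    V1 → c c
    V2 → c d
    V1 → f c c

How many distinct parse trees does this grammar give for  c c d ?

Parse trees for c c d:
  [V0 [V1 c c] d]
  [V0 c [V2 c d]]

2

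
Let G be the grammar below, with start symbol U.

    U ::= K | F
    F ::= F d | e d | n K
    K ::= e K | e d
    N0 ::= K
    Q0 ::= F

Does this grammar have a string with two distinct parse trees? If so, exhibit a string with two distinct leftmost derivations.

Ambiguous

Witness: e d

Derivation 1: U ⇒ K ⇒ e d
Derivation 2: U ⇒ F ⇒ e d

Two distinct leftmost derivations for the same string.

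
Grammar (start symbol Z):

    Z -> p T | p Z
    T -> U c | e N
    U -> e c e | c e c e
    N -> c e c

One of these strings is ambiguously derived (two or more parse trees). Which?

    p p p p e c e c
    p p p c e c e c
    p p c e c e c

p p p p e c e c

p p p p e c e c: 2 trees
p p p c e c e c: 1 tree
p p c e c e c: 1 tree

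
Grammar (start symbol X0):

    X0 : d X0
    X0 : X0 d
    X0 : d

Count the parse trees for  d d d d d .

16

Parse trees for d d d d d (showing first 6 of 16):
  [X0 d [X0 d [X0 d [X0 d [X0 d]]]]]
  [X0 d [X0 d [X0 d [X0 [X0 d] d]]]]
  [X0 d [X0 d [X0 [X0 d [X0 d]] d]]]
  [X0 d [X0 d [X0 [X0 [X0 d] d] d]]]
  [X0 d [X0 [X0 d [X0 d [X0 d]]] d]]
  [X0 d [X0 [X0 d [X0 [X0 d] d]] d]]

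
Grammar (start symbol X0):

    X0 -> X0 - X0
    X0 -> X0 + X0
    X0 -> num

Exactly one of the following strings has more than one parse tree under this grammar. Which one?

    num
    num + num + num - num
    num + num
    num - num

num + num + num - num

num: 1 tree
num + num + num - num: 5 trees
num + num: 1 tree
num - num: 1 tree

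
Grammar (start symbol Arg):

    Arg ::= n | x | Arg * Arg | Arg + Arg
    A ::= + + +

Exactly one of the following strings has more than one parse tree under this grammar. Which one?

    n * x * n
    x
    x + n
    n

n * x * n

n * x * n: 2 trees
x: 1 tree
x + n: 1 tree
n: 1 tree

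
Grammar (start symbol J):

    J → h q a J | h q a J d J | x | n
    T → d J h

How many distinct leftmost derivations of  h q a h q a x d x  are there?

Parse trees for h q a h q a x d x:
  [J h q a [J h q a [J x] d [J x]]]
  [J h q a [J h q a [J x]] d [J x]]

2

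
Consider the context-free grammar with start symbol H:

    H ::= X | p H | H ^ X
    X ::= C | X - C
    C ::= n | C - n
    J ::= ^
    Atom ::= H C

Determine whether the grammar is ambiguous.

Witness: n - n

Derivation 1: H ⇒ X ⇒ C ⇒ C - n ⇒ n - n
Derivation 2: H ⇒ X ⇒ X - C ⇒ C - C ⇒ n - C ⇒ n - n

Two distinct leftmost derivations for the same string.

Ambiguous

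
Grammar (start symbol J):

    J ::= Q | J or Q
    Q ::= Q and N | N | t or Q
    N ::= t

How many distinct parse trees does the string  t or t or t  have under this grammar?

4

Parse trees for t or t or t:
  [J [Q t or [Q t or [Q [N t]]]]]
  [J [J [Q [N t]]] or [Q t or [Q [N t]]]]
  [J [J [Q t or [Q [N t]]]] or [Q [N t]]]
  [J [J [J [Q [N t]]] or [Q [N t]]] or [Q [N t]]]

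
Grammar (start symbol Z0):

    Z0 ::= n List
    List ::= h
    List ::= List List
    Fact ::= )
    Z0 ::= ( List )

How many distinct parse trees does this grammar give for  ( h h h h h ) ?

Parse trees for ( h h h h h ) (showing first 6 of 14):
  [Z0 ( [List [List h] [List [List h] [List [List h] [List [List h] [List h]]]]] )]
  [Z0 ( [List [List h] [List [List h] [List [List [List h] [List h]] [List h]]]] )]
  [Z0 ( [List [List h] [List [List [List h] [List h]] [List [List h] [List h]]]] )]
  [Z0 ( [List [List h] [List [List [List h] [List [List h] [List h]]] [List h]]] )]
  [Z0 ( [List [List h] [List [List [List [List h] [List h]] [List h]] [List h]]] )]
  [Z0 ( [List [List [List h] [List h]] [List [List h] [List [List h] [List h]]]] )]

14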